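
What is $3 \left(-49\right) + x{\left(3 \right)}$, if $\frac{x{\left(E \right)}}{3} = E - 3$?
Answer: $-147$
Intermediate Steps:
$x{\left(E \right)} = -9 + 3 E$ ($x{\left(E \right)} = 3 \left(E - 3\right) = 3 \left(-3 + E\right) = -9 + 3 E$)
$3 \left(-49\right) + x{\left(3 \right)} = 3 \left(-49\right) + \left(-9 + 3 \cdot 3\right) = -147 + \left(-9 + 9\right) = -147 + 0 = -147$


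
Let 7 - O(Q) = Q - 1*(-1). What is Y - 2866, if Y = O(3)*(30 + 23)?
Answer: -2707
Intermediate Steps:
O(Q) = 6 - Q (O(Q) = 7 - (Q - 1*(-1)) = 7 - (Q + 1) = 7 - (1 + Q) = 7 + (-1 - Q) = 6 - Q)
Y = 159 (Y = (6 - 1*3)*(30 + 23) = (6 - 3)*53 = 3*53 = 159)
Y - 2866 = 159 - 2866 = -2707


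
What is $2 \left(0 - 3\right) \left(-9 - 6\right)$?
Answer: $90$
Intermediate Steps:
$2 \left(0 - 3\right) \left(-9 - 6\right) = 2 \left(-3\right) \left(-15\right) = \left(-6\right) \left(-15\right) = 90$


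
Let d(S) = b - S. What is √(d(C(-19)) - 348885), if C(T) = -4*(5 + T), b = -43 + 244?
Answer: 2*I*√87185 ≈ 590.54*I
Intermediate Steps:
b = 201
C(T) = -20 - 4*T
d(S) = 201 - S
√(d(C(-19)) - 348885) = √((201 - (-20 - 4*(-19))) - 348885) = √((201 - (-20 + 76)) - 348885) = √((201 - 1*56) - 348885) = √((201 - 56) - 348885) = √(145 - 348885) = √(-348740) = 2*I*√87185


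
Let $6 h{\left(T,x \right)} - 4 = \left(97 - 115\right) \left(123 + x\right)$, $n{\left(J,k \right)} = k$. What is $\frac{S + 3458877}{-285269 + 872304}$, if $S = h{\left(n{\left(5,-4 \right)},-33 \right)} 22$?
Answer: $\frac{2071771}{352221} \approx 5.882$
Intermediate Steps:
$h{\left(T,x \right)} = - \frac{1105}{3} - 3 x$ ($h{\left(T,x \right)} = \frac{2}{3} + \frac{\left(97 - 115\right) \left(123 + x\right)}{6} = \frac{2}{3} + \frac{\left(-18\right) \left(123 + x\right)}{6} = \frac{2}{3} + \frac{-2214 - 18 x}{6} = \frac{2}{3} - \left(369 + 3 x\right) = - \frac{1105}{3} - 3 x$)
$S = - \frac{17776}{3}$ ($S = \left(- \frac{1105}{3} - -99\right) 22 = \left(- \frac{1105}{3} + 99\right) 22 = \left(- \frac{808}{3}\right) 22 = - \frac{17776}{3} \approx -5925.3$)
$\frac{S + 3458877}{-285269 + 872304} = \frac{- \frac{17776}{3} + 3458877}{-285269 + 872304} = \frac{10358855}{3 \cdot 587035} = \frac{10358855}{3} \cdot \frac{1}{587035} = \frac{2071771}{352221}$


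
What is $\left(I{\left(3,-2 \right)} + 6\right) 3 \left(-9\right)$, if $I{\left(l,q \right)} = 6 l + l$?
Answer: $-729$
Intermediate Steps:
$I{\left(l,q \right)} = 7 l$
$\left(I{\left(3,-2 \right)} + 6\right) 3 \left(-9\right) = \left(7 \cdot 3 + 6\right) 3 \left(-9\right) = \left(21 + 6\right) 3 \left(-9\right) = 27 \cdot 3 \left(-9\right) = 81 \left(-9\right) = -729$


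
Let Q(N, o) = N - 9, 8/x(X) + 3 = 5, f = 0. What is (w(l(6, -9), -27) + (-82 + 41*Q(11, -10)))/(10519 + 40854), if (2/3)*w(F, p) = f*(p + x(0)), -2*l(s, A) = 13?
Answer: 0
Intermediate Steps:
l(s, A) = -13/2 (l(s, A) = -½*13 = -13/2)
x(X) = 4 (x(X) = 8/(-3 + 5) = 8/2 = 8*(½) = 4)
w(F, p) = 0 (w(F, p) = 3*(0*(p + 4))/2 = 3*(0*(4 + p))/2 = (3/2)*0 = 0)
Q(N, o) = -9 + N
(w(l(6, -9), -27) + (-82 + 41*Q(11, -10)))/(10519 + 40854) = (0 + (-82 + 41*(-9 + 11)))/(10519 + 40854) = (0 + (-82 + 41*2))/51373 = (0 + (-82 + 82))*(1/51373) = (0 + 0)*(1/51373) = 0*(1/51373) = 0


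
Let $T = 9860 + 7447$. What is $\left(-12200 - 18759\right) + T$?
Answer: $-13652$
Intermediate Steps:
$T = 17307$
$\left(-12200 - 18759\right) + T = \left(-12200 - 18759\right) + 17307 = -30959 + 17307 = -13652$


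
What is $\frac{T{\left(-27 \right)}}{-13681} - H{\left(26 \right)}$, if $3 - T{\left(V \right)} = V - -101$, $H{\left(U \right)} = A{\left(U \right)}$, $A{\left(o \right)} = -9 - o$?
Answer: $\frac{478906}{13681} \approx 35.005$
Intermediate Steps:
$H{\left(U \right)} = -9 - U$
$T{\left(V \right)} = -98 - V$ ($T{\left(V \right)} = 3 - \left(V - -101\right) = 3 - \left(V + 101\right) = 3 - \left(101 + V\right) = -98 - V$)
$\frac{T{\left(-27 \right)}}{-13681} - H{\left(26 \right)} = \frac{-98 - -27}{-13681} - \left(-9 - 26\right) = \left(-98 + 27\right) \left(- \frac{1}{13681}\right) - \left(-9 - 26\right) = \left(-71\right) \left(- \frac{1}{13681}\right) - -35 = \frac{71}{13681} + 35 = \frac{478906}{13681}$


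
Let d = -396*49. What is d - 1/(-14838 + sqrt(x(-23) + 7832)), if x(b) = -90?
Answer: -2135977778985/110079251 + 7*sqrt(158)/220158502 ≈ -19404.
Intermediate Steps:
d = -19404
d - 1/(-14838 + sqrt(x(-23) + 7832)) = -19404 - 1/(-14838 + sqrt(-90 + 7832)) = -19404 - 1/(-14838 + sqrt(7742)) = -19404 - 1/(-14838 + 7*sqrt(158))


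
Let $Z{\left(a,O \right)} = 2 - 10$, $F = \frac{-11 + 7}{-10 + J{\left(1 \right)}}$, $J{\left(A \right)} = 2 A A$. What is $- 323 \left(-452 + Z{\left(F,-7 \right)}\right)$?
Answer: $148580$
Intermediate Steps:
$J{\left(A \right)} = 2 A^{2}$
$F = \frac{1}{2}$ ($F = \frac{-11 + 7}{-10 + 2 \cdot 1^{2}} = - \frac{4}{-10 + 2 \cdot 1} = - \frac{4}{-10 + 2} = - \frac{4}{-8} = \left(-4\right) \left(- \frac{1}{8}\right) = \frac{1}{2} \approx 0.5$)
$Z{\left(a,O \right)} = -8$ ($Z{\left(a,O \right)} = 2 - 10 = -8$)
$- 323 \left(-452 + Z{\left(F,-7 \right)}\right) = - 323 \left(-452 - 8\right) = \left(-323\right) \left(-460\right) = 148580$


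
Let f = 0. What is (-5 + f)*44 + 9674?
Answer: 9454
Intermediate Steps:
(-5 + f)*44 + 9674 = (-5 + 0)*44 + 9674 = -5*44 + 9674 = -220 + 9674 = 9454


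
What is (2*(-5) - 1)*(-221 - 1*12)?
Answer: 2563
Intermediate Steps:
(2*(-5) - 1)*(-221 - 1*12) = (-10 - 1)*(-221 - 12) = -11*(-233) = 2563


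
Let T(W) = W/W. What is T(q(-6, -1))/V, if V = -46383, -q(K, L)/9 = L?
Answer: -1/46383 ≈ -2.1560e-5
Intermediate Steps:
q(K, L) = -9*L
T(W) = 1
T(q(-6, -1))/V = 1/(-46383) = 1*(-1/46383) = -1/46383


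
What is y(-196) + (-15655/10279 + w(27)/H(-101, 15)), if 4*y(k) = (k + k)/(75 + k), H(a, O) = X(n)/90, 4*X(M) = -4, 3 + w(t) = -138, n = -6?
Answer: 15782414797/1243759 ≈ 12689.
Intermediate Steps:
w(t) = -141 (w(t) = -3 - 138 = -141)
X(M) = -1 (X(M) = (¼)*(-4) = -1)
H(a, O) = -1/90
y(k) = k/(2*(75 + k)) (y(k) = ((k + k)/(75 + k))/4 = ((2*k)/(75 + k))/4 = (2*k/(75 + k))/4 = k/(2*(75 + k)))
y(-196) + (-15655/10279 + w(27)/H(-101, 15)) = (½)*(-196)/(75 - 196) + (-15655/10279 - 141/(-1/90)) = (½)*(-196)/(-121) + (-15655*1/10279 - 141*(-90)) = (½)*(-196)*(-1/121) + (-15655/10279 + 12690) = 98/121 + 130424855/10279 = 15782414797/1243759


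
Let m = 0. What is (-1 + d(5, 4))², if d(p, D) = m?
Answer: 1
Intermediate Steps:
d(p, D) = 0
(-1 + d(5, 4))² = (-1 + 0)² = (-1)² = 1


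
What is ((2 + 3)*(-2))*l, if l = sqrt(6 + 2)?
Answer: -20*sqrt(2) ≈ -28.284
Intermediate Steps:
l = 2*sqrt(2) (l = sqrt(8) = 2*sqrt(2) ≈ 2.8284)
((2 + 3)*(-2))*l = ((2 + 3)*(-2))*(2*sqrt(2)) = (5*(-2))*(2*sqrt(2)) = -20*sqrt(2)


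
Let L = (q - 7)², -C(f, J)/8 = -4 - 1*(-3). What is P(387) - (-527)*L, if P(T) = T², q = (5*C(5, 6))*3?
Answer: 6879032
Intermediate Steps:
C(f, J) = 8 (C(f, J) = -8*(-4 - 1*(-3)) = -8*(-4 + 3) = -8*(-1) = 8)
q = 120 (q = (5*8)*3 = 40*3 = 120)
L = 12769 (L = (120 - 7)² = 113² = 12769)
P(387) - (-527)*L = 387² - (-527)*12769 = 149769 - 1*(-6729263) = 149769 + 6729263 = 6879032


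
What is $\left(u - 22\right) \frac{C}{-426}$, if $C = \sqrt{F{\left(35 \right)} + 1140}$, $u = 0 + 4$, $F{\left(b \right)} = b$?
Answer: $\frac{15 \sqrt{47}}{71} \approx 1.4484$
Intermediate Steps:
$u = 4$
$C = 5 \sqrt{47}$ ($C = \sqrt{35 + 1140} = \sqrt{1175} = 5 \sqrt{47} \approx 34.278$)
$\left(u - 22\right) \frac{C}{-426} = \left(4 - 22\right) \frac{5 \sqrt{47}}{-426} = \left(4 - 22\right) 5 \sqrt{47} \left(- \frac{1}{426}\right) = - 18 \left(- \frac{5 \sqrt{47}}{426}\right) = \frac{15 \sqrt{47}}{71}$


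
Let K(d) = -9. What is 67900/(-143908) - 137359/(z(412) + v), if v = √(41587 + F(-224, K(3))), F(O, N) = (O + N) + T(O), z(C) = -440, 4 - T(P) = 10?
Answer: 542948002305/1369392551 + 137359*√10337/76126 ≈ 579.94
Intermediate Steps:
T(P) = -6 (T(P) = 4 - 1*10 = 4 - 10 = -6)
F(O, N) = -6 + N + O (F(O, N) = (O + N) - 6 = (N + O) - 6 = -6 + N + O)
v = 2*√10337 (v = √(41587 + (-6 - 9 - 224)) = √(41587 - 239) = √41348 = 2*√10337 ≈ 203.34)
67900/(-143908) - 137359/(z(412) + v) = 67900/(-143908) - 137359/(-440 + 2*√10337) = 67900*(-1/143908) - 137359/(-440 + 2*√10337) = -16975/35977 - 137359/(-440 + 2*√10337)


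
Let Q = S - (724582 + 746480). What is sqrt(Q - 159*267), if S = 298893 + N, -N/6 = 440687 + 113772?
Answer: 8*I*sqrt(70959) ≈ 2131.1*I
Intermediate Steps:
N = -3326754 (N = -6*(440687 + 113772) = -6*554459 = -3326754)
S = -3027861 (S = 298893 - 3326754 = -3027861)
Q = -4498923 (Q = -3027861 - (724582 + 746480) = -3027861 - 1*1471062 = -3027861 - 1471062 = -4498923)
sqrt(Q - 159*267) = sqrt(-4498923 - 159*267) = sqrt(-4498923 - 42453) = sqrt(-4541376) = 8*I*sqrt(70959)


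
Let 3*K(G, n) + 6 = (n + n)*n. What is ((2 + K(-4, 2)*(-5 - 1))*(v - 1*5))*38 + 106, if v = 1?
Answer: 410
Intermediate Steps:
K(G, n) = -2 + 2*n²/3 (K(G, n) = -2 + ((n + n)*n)/3 = -2 + ((2*n)*n)/3 = -2 + (2*n²)/3 = -2 + 2*n²/3)
((2 + K(-4, 2)*(-5 - 1))*(v - 1*5))*38 + 106 = ((2 + (-2 + (⅔)*2²)*(-5 - 1))*(1 - 1*5))*38 + 106 = ((2 + (-2 + (⅔)*4)*(-6))*(1 - 5))*38 + 106 = ((2 + (-2 + 8/3)*(-6))*(-4))*38 + 106 = ((2 + (⅔)*(-6))*(-4))*38 + 106 = ((2 - 4)*(-4))*38 + 106 = -2*(-4)*38 + 106 = 8*38 + 106 = 304 + 106 = 410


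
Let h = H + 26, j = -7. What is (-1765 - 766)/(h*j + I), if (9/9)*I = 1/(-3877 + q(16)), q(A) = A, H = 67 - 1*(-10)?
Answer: 9772191/2783782 ≈ 3.5104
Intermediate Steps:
H = 77 (H = 67 + 10 = 77)
h = 103 (h = 77 + 26 = 103)
I = -1/3861 (I = 1/(-3877 + 16) = 1/(-3861) = -1/3861 ≈ -0.00025900)
(-1765 - 766)/(h*j + I) = (-1765 - 766)/(103*(-7) - 1/3861) = -2531/(-721 - 1/3861) = -2531/(-2783782/3861) = -2531*(-3861/2783782) = 9772191/2783782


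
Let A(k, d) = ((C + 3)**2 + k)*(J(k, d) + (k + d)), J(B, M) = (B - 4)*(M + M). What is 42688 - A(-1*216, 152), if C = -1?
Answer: -14149440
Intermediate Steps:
J(B, M) = 2*M*(-4 + B) (J(B, M) = (-4 + B)*(2*M) = 2*M*(-4 + B))
A(k, d) = (4 + k)*(d + k + 2*d*(-4 + k)) (A(k, d) = ((-1 + 3)**2 + k)*(2*d*(-4 + k) + (k + d)) = (2**2 + k)*(2*d*(-4 + k) + (d + k)) = (4 + k)*(d + k + 2*d*(-4 + k)))
42688 - A(-1*216, 152) = 42688 - ((-1*216)**2 - 28*152 + 4*(-1*216) + 152*(-1*216) + 2*152*(-1*216)**2) = 42688 - ((-216)**2 - 4256 + 4*(-216) + 152*(-216) + 2*152*(-216)**2) = 42688 - (46656 - 4256 - 864 - 32832 + 2*152*46656) = 42688 - (46656 - 4256 - 864 - 32832 + 14183424) = 42688 - 1*14192128 = 42688 - 14192128 = -14149440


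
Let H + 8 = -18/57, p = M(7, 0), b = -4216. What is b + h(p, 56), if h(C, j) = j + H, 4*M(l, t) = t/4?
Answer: -79198/19 ≈ -4168.3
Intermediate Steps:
M(l, t) = t/16 (M(l, t) = (t/4)/4 = t/16)
p = 0 (p = (1/16)*0 = 0)
H = -158/19 (H = -8 - 18/57 = -8 - 18*1/57 = -8 - 6/19 = -158/19 ≈ -8.3158)
h(C, j) = -158/19 + j (h(C, j) = j - 158/19 = -158/19 + j)
b + h(p, 56) = -4216 + (-158/19 + 56) = -4216 + 906/19 = -79198/19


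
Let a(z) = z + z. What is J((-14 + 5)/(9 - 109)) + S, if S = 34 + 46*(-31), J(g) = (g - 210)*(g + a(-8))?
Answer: 19476681/10000 ≈ 1947.7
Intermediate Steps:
a(z) = 2*z
J(g) = (-210 + g)*(-16 + g) (J(g) = (g - 210)*(g + 2*(-8)) = (-210 + g)*(g - 16) = (-210 + g)*(-16 + g))
S = -1392 (S = 34 - 1426 = -1392)
J((-14 + 5)/(9 - 109)) + S = (3360 + ((-14 + 5)/(9 - 109))**2 - 226*(-14 + 5)/(9 - 109)) - 1392 = (3360 + (-9/(-100))**2 - (-2034)/(-100)) - 1392 = (3360 + (-9*(-1/100))**2 - (-2034)*(-1)/100) - 1392 = (3360 + (9/100)**2 - 226*9/100) - 1392 = (3360 + 81/10000 - 1017/50) - 1392 = 33396681/10000 - 1392 = 19476681/10000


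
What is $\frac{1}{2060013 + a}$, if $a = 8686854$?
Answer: $\frac{1}{10746867} \approx 9.305 \cdot 10^{-8}$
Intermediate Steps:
$\frac{1}{2060013 + a} = \frac{1}{2060013 + 8686854} = \frac{1}{10746867}$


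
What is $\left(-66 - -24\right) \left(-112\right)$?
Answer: $4704$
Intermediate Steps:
$\left(-66 - -24\right) \left(-112\right) = \left(-66 + 24\right) \left(-112\right) = \left(-42\right) \left(-112\right) = 4704$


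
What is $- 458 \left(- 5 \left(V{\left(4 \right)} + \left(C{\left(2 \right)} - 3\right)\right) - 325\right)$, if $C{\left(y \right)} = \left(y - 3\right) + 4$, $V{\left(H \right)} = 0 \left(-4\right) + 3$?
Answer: $155720$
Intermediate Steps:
$V{\left(H \right)} = 3$ ($V{\left(H \right)} = 0 + 3 = 3$)
$C{\left(y \right)} = 1 + y$ ($C{\left(y \right)} = \left(-3 + y\right) + 4 = 1 + y$)
$- 458 \left(- 5 \left(V{\left(4 \right)} + \left(C{\left(2 \right)} - 3\right)\right) - 325\right) = - 458 \left(- 5 \left(3 + \left(\left(1 + 2\right) - 3\right)\right) - 325\right) = - 458 \left(- 5 \left(3 + \left(3 - 3\right)\right) - 325\right) = - 458 \left(- 5 \left(3 + 0\right) - 325\right) = - 458 \left(\left(-5\right) 3 - 325\right) = - 458 \left(-15 - 325\right) = \left(-458\right) \left(-340\right) = 155720$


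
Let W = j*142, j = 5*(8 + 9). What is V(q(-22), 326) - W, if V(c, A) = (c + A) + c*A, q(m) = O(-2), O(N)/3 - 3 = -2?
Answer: -10763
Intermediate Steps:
O(N) = 3 (O(N) = 9 + 3*(-2) = 9 - 6 = 3)
q(m) = 3
j = 85 (j = 5*17 = 85)
V(c, A) = A + c + A*c (V(c, A) = (A + c) + A*c = A + c + A*c)
W = 12070 (W = 85*142 = 12070)
V(q(-22), 326) - W = (326 + 3 + 326*3) - 1*12070 = (326 + 3 + 978) - 12070 = 1307 - 12070 = -10763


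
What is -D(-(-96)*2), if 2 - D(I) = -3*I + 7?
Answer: -571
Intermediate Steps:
D(I) = -5 + 3*I (D(I) = 2 - (-3*I + 7) = 2 - (7 - 3*I) = 2 + (-7 + 3*I) = -5 + 3*I)
-D(-(-96)*2) = -(-5 + 3*(-(-96)*2)) = -(-5 + 3*(-3*(-64))) = -(-5 + 3*192) = -(-5 + 576) = -1*571 = -571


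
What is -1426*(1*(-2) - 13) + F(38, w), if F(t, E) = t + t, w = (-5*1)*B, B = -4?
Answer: 21466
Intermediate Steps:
w = 20 (w = -5*1*(-4) = -5*(-4) = 20)
F(t, E) = 2*t
-1426*(1*(-2) - 13) + F(38, w) = -1426*(1*(-2) - 13) + 2*38 = -1426*(-2 - 13) + 76 = -1426*(-15) + 76 = 21390 + 76 = 21466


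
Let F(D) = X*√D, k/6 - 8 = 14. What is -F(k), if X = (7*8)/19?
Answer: -112*√33/19 ≈ -33.863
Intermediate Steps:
k = 132 (k = 48 + 6*14 = 48 + 84 = 132)
X = 56/19 (X = 56*(1/19) = 56/19 ≈ 2.9474)
F(D) = 56*√D/19
-F(k) = -56*√132/19 = -56*2*√33/19 = -112*√33/19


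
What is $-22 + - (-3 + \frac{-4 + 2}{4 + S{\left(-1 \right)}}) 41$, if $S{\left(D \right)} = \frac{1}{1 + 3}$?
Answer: $\frac{2045}{17} \approx 120.29$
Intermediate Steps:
$S{\left(D \right)} = \frac{1}{4}$
$-22 + - (-3 + \frac{-4 + 2}{4 + S{\left(-1 \right)}}) 41 = -22 + - (-3 + \frac{-4 + 2}{4 + \frac{1}{4}}) 41 = -22 + - (-3 - \frac{2}{\frac{17}{4}}) 41 = -22 + - (-3 - \frac{8}{17}) 41 = -22 + \left(-1\right) \left(- \frac{59}{17}\right) 41 = -22 + \frac{59}{17} \cdot 41 = -22 + \frac{2419}{17} = \frac{2045}{17}$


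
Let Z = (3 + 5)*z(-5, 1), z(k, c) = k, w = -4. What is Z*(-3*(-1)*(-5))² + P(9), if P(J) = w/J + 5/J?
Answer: -80999/9 ≈ -8999.9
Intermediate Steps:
P(J) = 1/J (P(J) = -4/J + 5/J = 1/J)
Z = -40 (Z = (3 + 5)*(-5) = 8*(-5) = -40)
Z*(-3*(-1)*(-5))² + P(9) = -40*(-3*(-1)*(-5))² + 1/9 = -40*(3*(-5))² + ⅑ = -40*(-15)² + ⅑ = -40*225 + ⅑ = -9000 + ⅑ = -80999/9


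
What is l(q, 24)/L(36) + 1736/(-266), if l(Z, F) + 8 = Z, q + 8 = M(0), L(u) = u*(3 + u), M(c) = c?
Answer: -43600/6669 ≈ -6.5377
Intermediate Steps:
q = -8 (q = -8 + 0 = -8)
l(Z, F) = -8 + Z
l(q, 24)/L(36) + 1736/(-266) = (-8 - 8)/((36*(3 + 36))) + 1736/(-266) = -16/(36*39) + 1736*(-1/266) = -16/1404 - 124/19 = -16*1/1404 - 124/19 = -4/351 - 124/19 = -43600/6669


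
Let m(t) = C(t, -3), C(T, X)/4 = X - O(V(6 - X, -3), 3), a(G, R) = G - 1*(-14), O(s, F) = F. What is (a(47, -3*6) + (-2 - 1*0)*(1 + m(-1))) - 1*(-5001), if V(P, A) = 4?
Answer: 5108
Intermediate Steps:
a(G, R) = 14 + G (a(G, R) = G + 14 = 14 + G)
C(T, X) = -12 + 4*X (C(T, X) = 4*(X - 1*3) = 4*(X - 3) = 4*(-3 + X) = -12 + 4*X)
m(t) = -24 (m(t) = -12 + 4*(-3) = -12 - 12 = -24)
(a(47, -3*6) + (-2 - 1*0)*(1 + m(-1))) - 1*(-5001) = ((14 + 47) + (-2 - 1*0)*(1 - 24)) - 1*(-5001) = (61 + (-2 + 0)*(-23)) + 5001 = (61 - 2*(-23)) + 5001 = (61 + 46) + 5001 = 107 + 5001 = 5108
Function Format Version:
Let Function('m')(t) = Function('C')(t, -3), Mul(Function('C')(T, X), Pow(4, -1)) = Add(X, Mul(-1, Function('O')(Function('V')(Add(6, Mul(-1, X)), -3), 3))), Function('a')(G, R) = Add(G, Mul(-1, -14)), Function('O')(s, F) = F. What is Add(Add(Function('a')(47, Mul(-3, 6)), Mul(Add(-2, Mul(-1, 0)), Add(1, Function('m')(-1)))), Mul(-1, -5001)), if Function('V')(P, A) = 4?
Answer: 5108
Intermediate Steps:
Function('a')(G, R) = Add(14, G) (Function('a')(G, R) = Add(G, 14) = Add(14, G))
Function('C')(T, X) = Add(-12, Mul(4, X)) (Function('C')(T, X) = Mul(4, Add(X, Mul(-1, 3))) = Mul(4, Add(X, -3)) = Mul(4, Add(-3, X)) = Add(-12, Mul(4, X)))
Function('m')(t) = -24 (Function('m')(t) = Add(-12, Mul(4, -3)) = Add(-12, -12) = -24)
Add(Add(Function('a')(47, Mul(-3, 6)), Mul(Add(-2, Mul(-1, 0)), Add(1, Function('m')(-1)))), Mul(-1, -5001)) = Add(Add(Add(14, 47), Mul(Add(-2, Mul(-1, 0)), Add(1, -24))), Mul(-1, -5001)) = Add(Add(61, Mul(Add(-2, 0), -23)), 5001) = Add(Add(61, Mul(-2, -23)), 5001) = Add(Add(61, 46), 5001) = Add(107, 5001) = 5108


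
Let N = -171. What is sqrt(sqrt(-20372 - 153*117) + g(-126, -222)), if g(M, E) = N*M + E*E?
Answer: sqrt(70830 + I*sqrt(38273)) ≈ 266.14 + 0.368*I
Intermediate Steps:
g(M, E) = E**2 - 171*M (g(M, E) = -171*M + E*E = -171*M + E**2 = E**2 - 171*M)
sqrt(sqrt(-20372 - 153*117) + g(-126, -222)) = sqrt(sqrt(-20372 - 153*117) + ((-222)**2 - 171*(-126))) = sqrt(sqrt(-20372 - 17901) + (49284 + 21546)) = sqrt(sqrt(-38273) + 70830) = sqrt(I*sqrt(38273) + 70830) = sqrt(70830 + I*sqrt(38273))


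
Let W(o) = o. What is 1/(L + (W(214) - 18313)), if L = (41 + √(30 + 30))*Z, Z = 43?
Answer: -4084/66688489 - 43*√15/133376978 ≈ -6.2489e-5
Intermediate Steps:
L = 1763 + 86*√15 (L = (41 + √(30 + 30))*43 = (41 + √60)*43 = (41 + 2*√15)*43 = 1763 + 86*√15 ≈ 2096.1)
1/(L + (W(214) - 18313)) = 1/((1763 + 86*√15) + (214 - 18313)) = 1/((1763 + 86*√15) - 18099) = 1/(-16336 + 86*√15)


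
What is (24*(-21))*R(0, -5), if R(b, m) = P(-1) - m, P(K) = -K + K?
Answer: -2520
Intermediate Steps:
P(K) = 0
R(b, m) = -m (R(b, m) = 0 - m = -m)
(24*(-21))*R(0, -5) = (24*(-21))*(-1*(-5)) = -504*5 = -2520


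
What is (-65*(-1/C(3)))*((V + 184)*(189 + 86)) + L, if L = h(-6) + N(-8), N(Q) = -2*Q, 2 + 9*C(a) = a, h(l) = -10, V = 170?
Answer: 56949756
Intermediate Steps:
C(a) = -2/9 + a/9
L = 6 (L = -10 - 2*(-8) = -10 + 16 = 6)
(-65*(-1/C(3)))*((V + 184)*(189 + 86)) + L = (-65*(-1/(-2/9 + (⅑)*3)))*((170 + 184)*(189 + 86)) + 6 = (-65*(-1/(-2/9 + ⅓)))*(354*275) + 6 = -65/((-1*⅑))*97350 + 6 = -65/(-⅑)*97350 + 6 = -65*(-9)*97350 + 6 = 585*97350 + 6 = 56949750 + 6 = 56949756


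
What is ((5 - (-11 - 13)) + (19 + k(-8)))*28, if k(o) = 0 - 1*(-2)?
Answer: 1400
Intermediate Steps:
k(o) = 2 (k(o) = 0 + 2 = 2)
((5 - (-11 - 13)) + (19 + k(-8)))*28 = ((5 - (-11 - 13)) + (19 + 2))*28 = ((5 - 1*(-24)) + 21)*28 = ((5 + 24) + 21)*28 = (29 + 21)*28 = 50*28 = 1400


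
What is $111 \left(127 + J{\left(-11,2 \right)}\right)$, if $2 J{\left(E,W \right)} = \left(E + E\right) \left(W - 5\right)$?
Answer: $17760$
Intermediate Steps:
$J{\left(E,W \right)} = E \left(-5 + W\right)$ ($J{\left(E,W \right)} = \frac{\left(E + E\right) \left(W - 5\right)}{2} = \frac{2 E \left(-5 + W\right)}{2} = E \left(-5 + W\right)$)
$111 \left(127 + J{\left(-11,2 \right)}\right) = 111 \left(127 - 11 \left(-5 + 2\right)\right) = 111 \left(127 - -33\right) = 111 \left(127 + 33\right) = 111 \cdot 160 = 17760$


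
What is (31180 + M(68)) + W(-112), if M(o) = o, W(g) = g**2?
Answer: 43792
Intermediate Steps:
(31180 + M(68)) + W(-112) = (31180 + 68) + (-112)**2 = 31248 + 12544 = 43792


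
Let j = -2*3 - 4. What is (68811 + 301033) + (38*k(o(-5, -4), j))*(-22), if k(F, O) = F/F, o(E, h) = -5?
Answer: 369008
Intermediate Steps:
j = -10 (j = -6 - 4 = -10)
k(F, O) = 1
(68811 + 301033) + (38*k(o(-5, -4), j))*(-22) = (68811 + 301033) + (38*1)*(-22) = 369844 + 38*(-22) = 369844 - 836 = 369008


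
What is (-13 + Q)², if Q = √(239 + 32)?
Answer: (13 - √271)² ≈ 11.986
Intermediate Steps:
Q = √271 ≈ 16.462
(-13 + Q)² = (-13 + √271)²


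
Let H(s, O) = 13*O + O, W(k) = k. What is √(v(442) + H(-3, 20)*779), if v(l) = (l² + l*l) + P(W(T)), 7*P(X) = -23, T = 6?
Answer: √29833391/7 ≈ 780.29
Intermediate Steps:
H(s, O) = 14*O
P(X) = -23/7 (P(X) = (⅐)*(-23) = -23/7)
v(l) = -23/7 + 2*l² (v(l) = (l² + l*l) - 23/7 = (l² + l²) - 23/7 = 2*l² - 23/7 = -23/7 + 2*l²)
√(v(442) + H(-3, 20)*779) = √((-23/7 + 2*442²) + (14*20)*779) = √((-23/7 + 2*195364) + 280*779) = √((-23/7 + 390728) + 218120) = √(2735073/7 + 218120) = √(4261913/7) = √29833391/7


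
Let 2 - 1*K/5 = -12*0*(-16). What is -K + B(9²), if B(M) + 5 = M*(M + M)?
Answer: 13107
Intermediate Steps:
K = 10 (K = 10 - 5*(-12*0)*(-16) = 10 - 0*(-16) = 10 - 5*0 = 10 + 0 = 10)
B(M) = -5 + 2*M² (B(M) = -5 + M*(M + M) = -5 + M*(2*M) = -5 + 2*M²)
-K + B(9²) = -1*10 + (-5 + 2*(9²)²) = -10 + (-5 + 2*81²) = -10 + (-5 + 2*6561) = -10 + (-5 + 13122) = -10 + 13117 = 13107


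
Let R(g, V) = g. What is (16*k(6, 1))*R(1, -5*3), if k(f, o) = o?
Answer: 16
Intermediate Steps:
(16*k(6, 1))*R(1, -5*3) = (16*1)*1 = 16*1 = 16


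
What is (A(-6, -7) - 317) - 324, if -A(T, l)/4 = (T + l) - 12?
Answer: -541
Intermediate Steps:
A(T, l) = 48 - 4*T - 4*l (A(T, l) = -4*((T + l) - 12) = -4*(-12 + T + l) = 48 - 4*T - 4*l)
(A(-6, -7) - 317) - 324 = ((48 - 4*(-6) - 4*(-7)) - 317) - 324 = ((48 + 24 + 28) - 317) - 324 = (100 - 317) - 324 = -217 - 324 = -541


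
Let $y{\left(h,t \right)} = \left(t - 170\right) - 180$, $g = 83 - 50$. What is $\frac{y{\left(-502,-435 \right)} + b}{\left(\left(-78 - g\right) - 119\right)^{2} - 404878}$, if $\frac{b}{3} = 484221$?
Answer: $- \frac{725939}{175989} \approx -4.1249$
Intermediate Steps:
$b = 1452663$ ($b = 3 \cdot 484221 = 1452663$)
$g = 33$ ($g = 83 - 50 = 33$)
$y{\left(h,t \right)} = -350 + t$ ($y{\left(h,t \right)} = \left(-170 + t\right) - 180 = -350 + t$)
$\frac{y{\left(-502,-435 \right)} + b}{\left(\left(-78 - g\right) - 119\right)^{2} - 404878} = \frac{\left(-350 - 435\right) + 1452663}{\left(\left(-78 - 33\right) - 119\right)^{2} - 404878} = \frac{-785 + 1452663}{\left(\left(-78 - 33\right) - 119\right)^{2} - 404878} = \frac{1451878}{\left(-111 - 119\right)^{2} - 404878} = \frac{1451878}{\left(-230\right)^{2} - 404878} = \frac{1451878}{52900 - 404878} = \frac{1451878}{-351978} = 1451878 \left(- \frac{1}{351978}\right) = - \frac{725939}{175989}$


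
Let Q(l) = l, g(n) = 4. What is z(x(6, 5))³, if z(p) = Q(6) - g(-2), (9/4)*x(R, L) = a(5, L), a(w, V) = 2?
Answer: 8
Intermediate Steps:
x(R, L) = 8/9 (x(R, L) = (4/9)*2 = 8/9)
z(p) = 2 (z(p) = 6 - 1*4 = 6 - 4 = 2)
z(x(6, 5))³ = 2³ = 8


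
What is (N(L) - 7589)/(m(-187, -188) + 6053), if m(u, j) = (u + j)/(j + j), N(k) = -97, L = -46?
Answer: -2889936/2276303 ≈ -1.2696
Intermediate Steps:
m(u, j) = (j + u)/(2*j) (m(u, j) = (j + u)/((2*j)) = (j + u)*(1/(2*j)) = (j + u)/(2*j))
(N(L) - 7589)/(m(-187, -188) + 6053) = (-97 - 7589)/((½)*(-188 - 187)/(-188) + 6053) = -7686/((½)*(-1/188)*(-375) + 6053) = -7686/(375/376 + 6053) = -7686/2276303/376 = -7686*376/2276303 = -2889936/2276303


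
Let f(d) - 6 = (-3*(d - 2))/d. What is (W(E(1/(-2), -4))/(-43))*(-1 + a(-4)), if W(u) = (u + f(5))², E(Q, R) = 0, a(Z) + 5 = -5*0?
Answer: 2646/1075 ≈ 2.4614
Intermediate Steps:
a(Z) = -5 (a(Z) = -5 - 5*0 = -5 + 0 = -5)
f(d) = 6 + (6 - 3*d)/d (f(d) = 6 + (-3*(d - 2))/d = 6 + (-3*(-2 + d))/d = 6 + (6 - 3*d)/d)
W(u) = (21/5 + u)² (W(u) = (u + (3 + 6/5))² = (u + 21/5)² = (21/5 + u)²)
(W(E(1/(-2), -4))/(-43))*(-1 + a(-4)) = (((21 + 5*0)²/25)/(-43))*(-1 - 5) = (((21 + 0)²/25)*(-1/43))*(-6) = (((1/25)*21²)*(-1/43))*(-6) = (((1/25)*441)*(-1/43))*(-6) = ((441/25)*(-1/43))*(-6) = -441/1075*(-6) = 2646/1075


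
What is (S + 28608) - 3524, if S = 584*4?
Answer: 27420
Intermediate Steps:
S = 2336
(S + 28608) - 3524 = (2336 + 28608) - 3524 = 30944 - 3524 = 27420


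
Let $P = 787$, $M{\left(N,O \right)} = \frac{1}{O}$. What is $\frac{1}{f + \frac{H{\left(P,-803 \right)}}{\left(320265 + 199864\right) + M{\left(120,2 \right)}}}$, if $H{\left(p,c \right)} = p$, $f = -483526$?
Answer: $- \frac{1040259}{502992271660} \approx -2.0681 \cdot 10^{-6}$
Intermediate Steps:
$\frac{1}{f + \frac{H{\left(P,-803 \right)}}{\left(320265 + 199864\right) + M{\left(120,2 \right)}}} = \frac{1}{-483526 + \frac{787}{\left(320265 + 199864\right) + \frac{1}{2}}} = \frac{1}{-483526 + \frac{787}{520129 + \frac{1}{2}}} = \frac{1}{-483526 + \frac{787}{\frac{1040259}{2}}} = \frac{1}{-483526 + 787 \cdot \frac{2}{1040259}} = \frac{1}{-483526 + \frac{1574}{1040259}} = \frac{1}{- \frac{502992271660}{1040259}} = - \frac{1040259}{502992271660}$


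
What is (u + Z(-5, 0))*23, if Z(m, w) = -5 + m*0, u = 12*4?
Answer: 989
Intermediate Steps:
u = 48
Z(m, w) = -5 (Z(m, w) = -5 + 0 = -5)
(u + Z(-5, 0))*23 = (48 - 5)*23 = 43*23 = 989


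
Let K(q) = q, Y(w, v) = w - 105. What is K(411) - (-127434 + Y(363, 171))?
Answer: 127587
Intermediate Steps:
Y(w, v) = -105 + w
K(411) - (-127434 + Y(363, 171)) = 411 - (-127434 + (-105 + 363)) = 411 - (-127434 + 258) = 411 - 1*(-127176) = 411 + 127176 = 127587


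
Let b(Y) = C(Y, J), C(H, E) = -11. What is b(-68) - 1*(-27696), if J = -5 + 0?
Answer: 27685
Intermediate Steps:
J = -5
b(Y) = -11
b(-68) - 1*(-27696) = -11 - 1*(-27696) = -11 + 27696 = 27685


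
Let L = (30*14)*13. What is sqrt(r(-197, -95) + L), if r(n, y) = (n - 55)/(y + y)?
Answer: sqrt(49288470)/95 ≈ 73.901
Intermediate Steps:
L = 5460 (L = 420*13 = 5460)
r(n, y) = (-55 + n)/(2*y) (r(n, y) = (-55 + n)/((2*y)) = (-55 + n)*(1/(2*y)) = (-55 + n)/(2*y))
sqrt(r(-197, -95) + L) = sqrt((1/2)*(-55 - 197)/(-95) + 5460) = sqrt((1/2)*(-1/95)*(-252) + 5460) = sqrt(126/95 + 5460) = sqrt(518826/95) = sqrt(49288470)/95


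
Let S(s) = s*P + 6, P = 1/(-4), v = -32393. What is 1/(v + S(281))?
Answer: -4/129829 ≈ -3.0810e-5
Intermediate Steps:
P = -¼ ≈ -0.25000
S(s) = 6 - s/4 (S(s) = s*(-¼) + 6 = -s/4 + 6 = 6 - s/4)
1/(v + S(281)) = 1/(-32393 + (6 - ¼*281)) = 1/(-32393 + (6 - 281/4)) = 1/(-32393 - 257/4) = 1/(-129829/4) = -4/129829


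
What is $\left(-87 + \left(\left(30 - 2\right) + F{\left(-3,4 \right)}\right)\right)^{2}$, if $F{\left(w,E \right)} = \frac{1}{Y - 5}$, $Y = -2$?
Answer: $\frac{171396}{49} \approx 3497.9$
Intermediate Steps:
$F{\left(w,E \right)} = - \frac{1}{7}$ ($F{\left(w,E \right)} = \frac{1}{-2 - 5} = \frac{1}{-7} = - \frac{1}{7}$)
$\left(-87 + \left(\left(30 - 2\right) + F{\left(-3,4 \right)}\right)\right)^{2} = \left(-87 + \left(\left(30 - 2\right) - \frac{1}{7}\right)\right)^{2} = \left(-87 + \left(28 - \frac{1}{7}\right)\right)^{2} = \left(-87 + \frac{195}{7}\right)^{2} = \left(- \frac{414}{7}\right)^{2} = \frac{171396}{49}$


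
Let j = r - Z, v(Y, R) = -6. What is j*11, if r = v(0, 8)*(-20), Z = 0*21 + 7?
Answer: 1243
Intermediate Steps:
Z = 7 (Z = 0 + 7 = 7)
r = 120 (r = -6*(-20) = 120)
j = 113 (j = 120 - 1*7 = 120 - 7 = 113)
j*11 = 113*11 = 1243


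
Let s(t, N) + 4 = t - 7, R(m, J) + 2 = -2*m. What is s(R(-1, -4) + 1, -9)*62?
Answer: -620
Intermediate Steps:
R(m, J) = -2 - 2*m
s(t, N) = -11 + t (s(t, N) = -4 + (t - 7) = -4 + (-7 + t) = -11 + t)
s(R(-1, -4) + 1, -9)*62 = (-11 + ((-2 - 2*(-1)) + 1))*62 = (-11 + ((-2 + 2) + 1))*62 = (-11 + (0 + 1))*62 = (-11 + 1)*62 = -10*62 = -620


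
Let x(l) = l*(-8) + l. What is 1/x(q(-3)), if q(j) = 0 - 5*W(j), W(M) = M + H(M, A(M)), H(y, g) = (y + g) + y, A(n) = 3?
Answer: -1/210 ≈ -0.0047619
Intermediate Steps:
H(y, g) = g + 2*y (H(y, g) = (g + y) + y = g + 2*y)
W(M) = 3 + 3*M (W(M) = M + (3 + 2*M) = 3 + 3*M)
q(j) = -15 - 15*j (q(j) = 0 - 5*(3 + 3*j) = 0 + (-15 - 15*j) = -15 - 15*j)
x(l) = -7*l (x(l) = -8*l + l = -7*l)
1/x(q(-3)) = 1/(-7*(-15 - 15*(-3))) = 1/(-7*(-15 + 45)) = 1/(-7*30) = 1/(-210) = -1/210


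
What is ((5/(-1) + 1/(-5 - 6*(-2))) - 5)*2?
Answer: -219/11 ≈ -19.909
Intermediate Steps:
((5/(-1) + 1/(-5 - 6*(-2))) - 5)*2 = ((5*(-1) - 1/2/(-11)) - 5)*2 = ((-5 - 1/11*(-1/2)) - 5)*2 = ((-5 + 1/22) - 5)*2 = (-109/22 - 5)*2 = -219/22*2 = -219/11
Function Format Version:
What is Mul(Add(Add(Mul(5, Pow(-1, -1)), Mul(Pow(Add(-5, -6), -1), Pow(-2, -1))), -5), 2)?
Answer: Rational(-219, 11) ≈ -19.909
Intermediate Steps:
Mul(Add(Add(Mul(5, Pow(-1, -1)), Mul(Pow(Add(-5, -6), -1), Pow(-2, -1))), -5), 2) = Mul(Add(Add(Mul(5, -1), Mul(Pow(-11, -1), Rational(-1, 2))), -5), 2) = Mul(Add(Add(-5, Mul(Rational(-1, 11), Rational(-1, 2))), -5), 2) = Mul(Add(Add(-5, Rational(1, 22)), -5), 2) = Mul(Add(Rational(-109, 22), -5), 2) = Mul(Rational(-219, 22), 2) = Rational(-219, 11)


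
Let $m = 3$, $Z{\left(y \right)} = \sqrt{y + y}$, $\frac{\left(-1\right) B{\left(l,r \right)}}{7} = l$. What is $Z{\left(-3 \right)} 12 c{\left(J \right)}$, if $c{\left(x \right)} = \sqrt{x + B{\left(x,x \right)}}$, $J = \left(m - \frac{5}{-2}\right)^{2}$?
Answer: $-396$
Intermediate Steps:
$B{\left(l,r \right)} = - 7 l$
$Z{\left(y \right)} = \sqrt{2} \sqrt{y}$ ($Z{\left(y \right)} = \sqrt{2 y} = \sqrt{2} \sqrt{y}$)
$J = \frac{121}{4}$ ($J = \left(3 - \frac{5}{-2}\right)^{2} = \left(3 - - \frac{5}{2}\right)^{2} = \left(3 + \frac{5}{2}\right)^{2} = \left(\frac{11}{2}\right)^{2} = \frac{121}{4} \approx 30.25$)
$c{\left(x \right)} = \sqrt{6} \sqrt{- x}$ ($c{\left(x \right)} = \sqrt{x - 7 x} = \sqrt{- 6 x} = \sqrt{6} \sqrt{- x}$)
$Z{\left(-3 \right)} 12 c{\left(J \right)} = \sqrt{2} \sqrt{-3} \cdot 12 \sqrt{6} \sqrt{\left(-1\right) \frac{121}{4}} = \sqrt{2} i \sqrt{3} \cdot 12 \sqrt{6} \sqrt{- \frac{121}{4}} = i \sqrt{6} \cdot 12 \sqrt{6} \frac{11 i}{2} = 12 i \sqrt{6} \frac{11 i \sqrt{6}}{2} = -396$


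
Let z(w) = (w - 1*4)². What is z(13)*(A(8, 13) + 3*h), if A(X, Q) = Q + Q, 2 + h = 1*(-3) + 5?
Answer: 2106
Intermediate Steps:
h = 0 (h = -2 + (1*(-3) + 5) = -2 + (-3 + 5) = -2 + 2 = 0)
A(X, Q) = 2*Q
z(w) = (-4 + w)² (z(w) = (w - 4)² = (-4 + w)²)
z(13)*(A(8, 13) + 3*h) = (-4 + 13)²*(2*13 + 3*0) = 9²*(26 + 0) = 81*26 = 2106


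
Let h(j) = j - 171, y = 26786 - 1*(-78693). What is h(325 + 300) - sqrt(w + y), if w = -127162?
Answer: 454 - I*sqrt(21683) ≈ 454.0 - 147.25*I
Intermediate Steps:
y = 105479 (y = 26786 + 78693 = 105479)
h(j) = -171 + j
h(325 + 300) - sqrt(w + y) = (-171 + (325 + 300)) - sqrt(-127162 + 105479) = (-171 + 625) - sqrt(-21683) = 454 - I*sqrt(21683)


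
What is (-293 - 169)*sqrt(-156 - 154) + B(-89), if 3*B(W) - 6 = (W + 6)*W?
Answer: 7393/3 - 462*I*sqrt(310) ≈ 2464.3 - 8134.4*I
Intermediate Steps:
B(W) = 2 + W*(6 + W)/3 (B(W) = 2 + ((W + 6)*W)/3 = 2 + ((6 + W)*W)/3 = 2 + (W*(6 + W))/3 = 2 + W*(6 + W)/3)
(-293 - 169)*sqrt(-156 - 154) + B(-89) = (-293 - 169)*sqrt(-156 - 154) + (2 + 2*(-89) + (1/3)*(-89)**2) = -462*I*sqrt(310) + (2 - 178 + (1/3)*7921) = -462*I*sqrt(310) + (2 - 178 + 7921/3) = -462*I*sqrt(310) + 7393/3 = 7393/3 - 462*I*sqrt(310)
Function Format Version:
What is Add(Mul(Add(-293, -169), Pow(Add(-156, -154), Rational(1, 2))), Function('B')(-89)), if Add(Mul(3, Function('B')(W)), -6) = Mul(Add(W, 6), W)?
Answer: Add(Rational(7393, 3), Mul(-462, I, Pow(310, Rational(1, 2)))) ≈ Add(2464.3, Mul(-8134.4, I))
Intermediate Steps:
Function('B')(W) = Add(2, Mul(Rational(1, 3), W, Add(6, W))) (Function('B')(W) = Add(2, Mul(Rational(1, 3), Mul(Add(W, 6), W))) = Add(2, Mul(Rational(1, 3), Mul(Add(6, W), W))) = Add(2, Mul(Rational(1, 3), Mul(W, Add(6, W)))) = Add(2, Mul(Rational(1, 3), W, Add(6, W))))
Add(Mul(Add(-293, -169), Pow(Add(-156, -154), Rational(1, 2))), Function('B')(-89)) = Add(Mul(Add(-293, -169), Pow(Add(-156, -154), Rational(1, 2))), Add(2, Mul(2, -89), Mul(Rational(1, 3), Pow(-89, 2)))) = Add(Mul(-462, Pow(-310, Rational(1, 2))), Add(2, -178, Mul(Rational(1, 3), 7921))) = Add(Mul(-462, Mul(I, Pow(310, Rational(1, 2)))), Add(2, -178, Rational(7921, 3))) = Add(Mul(-462, I, Pow(310, Rational(1, 2))), Rational(7393, 3)) = Add(Rational(7393, 3), Mul(-462, I, Pow(310, Rational(1, 2))))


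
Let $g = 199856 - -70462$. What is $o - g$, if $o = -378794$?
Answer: $-649112$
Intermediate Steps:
$g = 270318$ ($g = 199856 + 70462 = 270318$)
$o - g = -378794 - 270318 = -649112$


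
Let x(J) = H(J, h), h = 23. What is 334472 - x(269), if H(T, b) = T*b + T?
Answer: 328016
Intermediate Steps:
H(T, b) = T + T*b
x(J) = 24*J (x(J) = J*(1 + 23) = J*24 = 24*J)
334472 - x(269) = 334472 - 24*269 = 334472 - 1*6456 = 334472 - 6456 = 328016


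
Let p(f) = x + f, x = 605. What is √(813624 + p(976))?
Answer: √815205 ≈ 902.89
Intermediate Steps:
p(f) = 605 + f
√(813624 + p(976)) = √(813624 + (605 + 976)) = √(813624 + 1581) = √815205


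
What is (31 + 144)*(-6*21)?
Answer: -22050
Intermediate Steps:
(31 + 144)*(-6*21) = 175*(-126) = -22050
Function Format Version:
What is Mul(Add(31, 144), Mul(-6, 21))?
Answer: -22050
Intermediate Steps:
Mul(Add(31, 144), Mul(-6, 21)) = Mul(175, -126) = -22050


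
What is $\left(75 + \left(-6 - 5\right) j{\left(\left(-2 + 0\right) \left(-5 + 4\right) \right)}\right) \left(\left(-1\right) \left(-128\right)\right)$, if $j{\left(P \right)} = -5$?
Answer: $16640$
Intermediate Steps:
$\left(75 + \left(-6 - 5\right) j{\left(\left(-2 + 0\right) \left(-5 + 4\right) \right)}\right) \left(\left(-1\right) \left(-128\right)\right) = \left(75 + \left(-6 - 5\right) \left(-5\right)\right) \left(\left(-1\right) \left(-128\right)\right) = \left(75 - -55\right) 128 = \left(75 + 55\right) 128 = 130 \cdot 128 = 16640$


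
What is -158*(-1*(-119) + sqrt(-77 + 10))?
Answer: -18802 - 158*I*sqrt(67) ≈ -18802.0 - 1293.3*I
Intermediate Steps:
-158*(-1*(-119) + sqrt(-77 + 10)) = -158*(119 + sqrt(-67)) = -158*(119 + I*sqrt(67)) = -18802 - 158*I*sqrt(67)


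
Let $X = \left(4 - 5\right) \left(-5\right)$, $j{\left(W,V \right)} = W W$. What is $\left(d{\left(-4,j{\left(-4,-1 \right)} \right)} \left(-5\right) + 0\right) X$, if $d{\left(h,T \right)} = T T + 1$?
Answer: $-6425$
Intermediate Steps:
$j{\left(W,V \right)} = W^{2}$
$d{\left(h,T \right)} = 1 + T^{2}$ ($d{\left(h,T \right)} = T^{2} + 1 = 1 + T^{2}$)
$X = 5$ ($X = \left(-1\right) \left(-5\right) = 5$)
$\left(d{\left(-4,j{\left(-4,-1 \right)} \right)} \left(-5\right) + 0\right) X = \left(\left(1 + \left(\left(-4\right)^{2}\right)^{2}\right) \left(-5\right) + 0\right) 5 = \left(\left(1 + 16^{2}\right) \left(-5\right) + 0\right) 5 = \left(\left(1 + 256\right) \left(-5\right) + 0\right) 5 = \left(257 \left(-5\right) + 0\right) 5 = \left(-1285 + 0\right) 5 = \left(-1285\right) 5 = -6425$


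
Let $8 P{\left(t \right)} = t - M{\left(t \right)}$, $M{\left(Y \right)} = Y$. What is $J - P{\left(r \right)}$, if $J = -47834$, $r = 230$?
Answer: $-47834$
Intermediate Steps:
$P{\left(t \right)} = 0$ ($P{\left(t \right)} = \frac{t - t}{8} = \frac{1}{8} \cdot 0 = 0$)
$J - P{\left(r \right)} = -47834 - 0 = -47834 + 0 = -47834$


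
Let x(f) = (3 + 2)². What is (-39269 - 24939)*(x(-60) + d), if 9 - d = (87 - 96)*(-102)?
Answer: 56759872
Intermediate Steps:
d = -909 (d = 9 - (87 - 96)*(-102) = 9 - (-9)*(-102) = 9 - 1*918 = 9 - 918 = -909)
x(f) = 25 (x(f) = 5² = 25)
(-39269 - 24939)*(x(-60) + d) = (-39269 - 24939)*(25 - 909) = -64208*(-884) = 56759872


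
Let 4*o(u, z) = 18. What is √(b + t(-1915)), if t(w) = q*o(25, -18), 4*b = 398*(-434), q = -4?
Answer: I*√43201 ≈ 207.85*I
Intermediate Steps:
o(u, z) = 9/2 (o(u, z) = (¼)*18 = 9/2)
b = -43183 (b = (398*(-434))/4 = (¼)*(-172732) = -43183)
t(w) = -18 (t(w) = -4*9/2 = -18)
√(b + t(-1915)) = √(-43183 - 18) = √(-43201) = I*√43201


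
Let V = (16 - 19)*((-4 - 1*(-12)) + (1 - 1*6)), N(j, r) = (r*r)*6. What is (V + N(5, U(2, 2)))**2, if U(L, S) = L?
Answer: 225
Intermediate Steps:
N(j, r) = 6*r**2 (N(j, r) = r**2*6 = 6*r**2)
V = -9 (V = -3*((-4 + 12) + (1 - 6)) = -3*(8 - 5) = -3*3 = -9)
(V + N(5, U(2, 2)))**2 = (-9 + 6*2**2)**2 = (-9 + 6*4)**2 = (-9 + 24)**2 = 15**2 = 225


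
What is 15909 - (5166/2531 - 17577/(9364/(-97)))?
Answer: 372684167193/23700284 ≈ 15725.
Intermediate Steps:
15909 - (5166/2531 - 17577/(9364/(-97))) = 15909 - (5166*(1/2531) - 17577/(9364*(-1/97))) = 15909 - (5166/2531 - 17577/(-9364/97)) = 15909 - (5166/2531 - 17577*(-97/9364)) = 15909 - (5166/2531 + 1704969/9364) = 15909 - 1*4363650963/23700284 = 15909 - 4363650963/23700284 = 372684167193/23700284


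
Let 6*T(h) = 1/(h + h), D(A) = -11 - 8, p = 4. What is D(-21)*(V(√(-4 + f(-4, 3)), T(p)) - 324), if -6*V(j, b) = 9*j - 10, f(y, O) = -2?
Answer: 18373/3 + 57*I*√6/2 ≈ 6124.3 + 69.81*I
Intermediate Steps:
D(A) = -19
T(h) = 1/(12*h) (T(h) = 1/(6*(h + h)) = 1/(6*((2*h))) = (1/(2*h))/6 = 1/(12*h))
V(j, b) = 5/3 - 3*j/2 (V(j, b) = -(9*j - 10)/6 = -(-10 + 9*j)/6 = 5/3 - 3*j/2)
D(-21)*(V(√(-4 + f(-4, 3)), T(p)) - 324) = -19*((5/3 - 3*√(-4 - 2)/2) - 324) = -19*((5/3 - 3*I*√6/2) - 324) = -19*(-967/3 - 3*I*√6/2) = 18373/3 + 57*I*√6/2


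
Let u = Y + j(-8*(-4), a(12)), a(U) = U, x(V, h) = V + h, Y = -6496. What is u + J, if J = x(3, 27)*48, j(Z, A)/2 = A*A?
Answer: -4768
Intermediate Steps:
j(Z, A) = 2*A**2 (j(Z, A) = 2*(A*A) = 2*A**2)
J = 1440 (J = (3 + 27)*48 = 30*48 = 1440)
u = -6208 (u = -6496 + 2*12**2 = -6496 + 2*144 = -6496 + 288 = -6208)
u + J = -6208 + 1440 = -4768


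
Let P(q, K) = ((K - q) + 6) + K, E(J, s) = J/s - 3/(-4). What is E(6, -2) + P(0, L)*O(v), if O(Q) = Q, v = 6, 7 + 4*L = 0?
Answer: 51/4 ≈ 12.750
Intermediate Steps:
L = -7/4 (L = -7/4 + (¼)*0 = -7/4 + 0 = -7/4 ≈ -1.7500)
E(J, s) = ¾ + J/s (E(J, s) = J/s - 3*(-¼) = J/s + ¾ = ¾ + J/s)
P(q, K) = 6 - q + 2*K (P(q, K) = (6 + K - q) + K = 6 - q + 2*K)
E(6, -2) + P(0, L)*O(v) = (¾ + 6/(-2)) + (6 - 1*0 + 2*(-7/4))*6 = (¾ + 6*(-½)) + (6 + 0 - 7/2)*6 = (¾ - 3) + (5/2)*6 = -9/4 + 15 = 51/4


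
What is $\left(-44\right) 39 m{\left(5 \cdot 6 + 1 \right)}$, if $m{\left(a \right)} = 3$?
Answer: $-5148$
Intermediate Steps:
$\left(-44\right) 39 m{\left(5 \cdot 6 + 1 \right)} = \left(-44\right) 39 \cdot 3 = \left(-1716\right) 3 = -5148$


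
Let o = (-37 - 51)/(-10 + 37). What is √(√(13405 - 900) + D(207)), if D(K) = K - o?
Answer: √(17031 + 81*√12505)/9 ≈ 17.947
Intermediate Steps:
o = -88/27 ≈ -3.2593
D(K) = 88/27 + K (D(K) = K - 1*(-88/27) = K + 88/27 = 88/27 + K)
√(√(13405 - 900) + D(207)) = √(√(13405 - 900) + (88/27 + 207)) = √(√12505 + 5677/27) = √(5677/27 + √12505)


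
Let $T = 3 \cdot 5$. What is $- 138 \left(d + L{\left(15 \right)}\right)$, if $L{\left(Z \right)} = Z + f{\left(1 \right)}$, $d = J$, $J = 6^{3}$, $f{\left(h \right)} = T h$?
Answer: $-33948$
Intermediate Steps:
$T = 15$
$f{\left(h \right)} = 15 h$
$J = 216$
$d = 216$
$L{\left(Z \right)} = 15 + Z$ ($L{\left(Z \right)} = Z + 15 \cdot 1 = Z + 15 = 15 + Z$)
$- 138 \left(d + L{\left(15 \right)}\right) = - 138 \left(216 + \left(15 + 15\right)\right) = - 138 \left(216 + 30\right) = \left(-138\right) 246 = -33948$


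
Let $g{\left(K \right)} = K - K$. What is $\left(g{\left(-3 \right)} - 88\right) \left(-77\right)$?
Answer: $6776$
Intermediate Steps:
$g{\left(K \right)} = 0$
$\left(g{\left(-3 \right)} - 88\right) \left(-77\right) = \left(0 - 88\right) \left(-77\right) = \left(-88\right) \left(-77\right) = 6776$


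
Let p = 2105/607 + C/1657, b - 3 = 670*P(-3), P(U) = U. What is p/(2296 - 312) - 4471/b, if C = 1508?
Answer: 8930741326123/4004978968512 ≈ 2.2299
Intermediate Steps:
b = -2007 (b = 3 + 670*(-3) = 3 - 2010 = -2007)
p = 4403341/1005799 (p = 2105/607 + 1508/1657 = 4403341/1005799 ≈ 4.3780)
p/(2296 - 312) - 4471/b = 4403341/(1005799*(2296 - 312)) - 4471/(-2007) = (4403341/1005799)/1984 - 4471*(-1/2007) = (4403341/1005799)*(1/1984) + 4471/2007 = 4403341/1995505216 + 4471/2007 = 8930741326123/4004978968512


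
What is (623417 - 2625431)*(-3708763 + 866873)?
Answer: 5689503566460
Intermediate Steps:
(623417 - 2625431)*(-3708763 + 866873) = -2002014*(-2841890) = 5689503566460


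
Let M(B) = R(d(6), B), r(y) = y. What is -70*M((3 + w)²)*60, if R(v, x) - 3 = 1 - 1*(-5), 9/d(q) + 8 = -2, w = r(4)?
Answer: -37800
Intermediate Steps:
w = 4
d(q) = -9/10 (d(q) = 9/(-8 - 2) = 9/(-10) = 9*(-⅒) = -9/10)
R(v, x) = 9 (R(v, x) = 3 + (1 - 1*(-5)) = 3 + (1 + 5) = 3 + 6 = 9)
M(B) = 9
-70*M((3 + w)²)*60 = -70*9*60 = -630*60 = -37800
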